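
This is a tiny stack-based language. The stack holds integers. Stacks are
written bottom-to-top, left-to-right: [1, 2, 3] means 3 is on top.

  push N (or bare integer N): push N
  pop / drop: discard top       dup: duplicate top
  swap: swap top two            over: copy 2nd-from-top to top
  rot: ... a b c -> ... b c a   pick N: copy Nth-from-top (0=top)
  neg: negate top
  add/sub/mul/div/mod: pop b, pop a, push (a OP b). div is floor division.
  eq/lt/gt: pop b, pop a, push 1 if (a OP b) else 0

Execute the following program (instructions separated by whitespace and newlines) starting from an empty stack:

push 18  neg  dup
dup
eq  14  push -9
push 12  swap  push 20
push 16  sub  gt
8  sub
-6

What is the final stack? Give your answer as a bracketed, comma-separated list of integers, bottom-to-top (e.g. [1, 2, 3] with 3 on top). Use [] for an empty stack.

Answer: [-18, 1, 14, 12, -8, -6]

Derivation:
After 'push 18': [18]
After 'neg': [-18]
After 'dup': [-18, -18]
After 'dup': [-18, -18, -18]
After 'eq': [-18, 1]
After 'push 14': [-18, 1, 14]
After 'push -9': [-18, 1, 14, -9]
After 'push 12': [-18, 1, 14, -9, 12]
After 'swap': [-18, 1, 14, 12, -9]
After 'push 20': [-18, 1, 14, 12, -9, 20]
After 'push 16': [-18, 1, 14, 12, -9, 20, 16]
After 'sub': [-18, 1, 14, 12, -9, 4]
After 'gt': [-18, 1, 14, 12, 0]
After 'push 8': [-18, 1, 14, 12, 0, 8]
After 'sub': [-18, 1, 14, 12, -8]
After 'push -6': [-18, 1, 14, 12, -8, -6]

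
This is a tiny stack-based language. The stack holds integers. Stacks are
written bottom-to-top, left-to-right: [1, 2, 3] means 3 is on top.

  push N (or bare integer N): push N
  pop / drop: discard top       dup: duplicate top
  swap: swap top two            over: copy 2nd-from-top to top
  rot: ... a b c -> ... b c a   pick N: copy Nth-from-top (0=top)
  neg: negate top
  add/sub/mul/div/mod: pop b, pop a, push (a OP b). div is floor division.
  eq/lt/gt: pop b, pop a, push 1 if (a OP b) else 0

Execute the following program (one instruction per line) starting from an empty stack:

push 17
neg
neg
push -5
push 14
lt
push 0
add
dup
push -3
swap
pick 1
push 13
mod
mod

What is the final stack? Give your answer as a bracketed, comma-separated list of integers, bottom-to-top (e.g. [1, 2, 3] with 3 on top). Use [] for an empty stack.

Answer: [17, 1, -3, 1]

Derivation:
After 'push 17': [17]
After 'neg': [-17]
After 'neg': [17]
After 'push -5': [17, -5]
After 'push 14': [17, -5, 14]
After 'lt': [17, 1]
After 'push 0': [17, 1, 0]
After 'add': [17, 1]
After 'dup': [17, 1, 1]
After 'push -3': [17, 1, 1, -3]
After 'swap': [17, 1, -3, 1]
After 'pick 1': [17, 1, -3, 1, -3]
After 'push 13': [17, 1, -3, 1, -3, 13]
After 'mod': [17, 1, -3, 1, 10]
After 'mod': [17, 1, -3, 1]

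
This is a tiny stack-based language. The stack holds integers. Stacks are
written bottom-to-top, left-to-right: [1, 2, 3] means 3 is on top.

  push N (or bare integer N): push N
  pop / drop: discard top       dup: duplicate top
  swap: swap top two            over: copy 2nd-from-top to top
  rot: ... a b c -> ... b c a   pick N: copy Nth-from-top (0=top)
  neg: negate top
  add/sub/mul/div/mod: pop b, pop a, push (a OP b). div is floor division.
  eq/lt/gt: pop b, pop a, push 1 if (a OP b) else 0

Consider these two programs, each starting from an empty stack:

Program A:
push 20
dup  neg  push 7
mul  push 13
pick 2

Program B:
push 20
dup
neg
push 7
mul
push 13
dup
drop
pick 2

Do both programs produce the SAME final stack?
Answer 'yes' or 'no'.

Program A trace:
  After 'push 20': [20]
  After 'dup': [20, 20]
  After 'neg': [20, -20]
  After 'push 7': [20, -20, 7]
  After 'mul': [20, -140]
  After 'push 13': [20, -140, 13]
  After 'pick 2': [20, -140, 13, 20]
Program A final stack: [20, -140, 13, 20]

Program B trace:
  After 'push 20': [20]
  After 'dup': [20, 20]
  After 'neg': [20, -20]
  After 'push 7': [20, -20, 7]
  After 'mul': [20, -140]
  After 'push 13': [20, -140, 13]
  After 'dup': [20, -140, 13, 13]
  After 'drop': [20, -140, 13]
  After 'pick 2': [20, -140, 13, 20]
Program B final stack: [20, -140, 13, 20]
Same: yes

Answer: yes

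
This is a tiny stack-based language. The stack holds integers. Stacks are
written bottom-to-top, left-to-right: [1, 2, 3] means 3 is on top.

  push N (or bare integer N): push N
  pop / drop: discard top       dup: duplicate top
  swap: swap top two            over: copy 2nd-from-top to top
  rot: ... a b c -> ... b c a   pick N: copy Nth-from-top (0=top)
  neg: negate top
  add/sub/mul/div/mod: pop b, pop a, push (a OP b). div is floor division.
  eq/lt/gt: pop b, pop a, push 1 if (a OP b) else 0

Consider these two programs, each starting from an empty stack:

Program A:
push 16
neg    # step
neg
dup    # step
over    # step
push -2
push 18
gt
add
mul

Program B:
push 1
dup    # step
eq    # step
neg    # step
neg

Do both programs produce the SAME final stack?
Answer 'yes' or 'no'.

Program A trace:
  After 'push 16': [16]
  After 'neg': [-16]
  After 'neg': [16]
  After 'dup': [16, 16]
  After 'over': [16, 16, 16]
  After 'push -2': [16, 16, 16, -2]
  After 'push 18': [16, 16, 16, -2, 18]
  After 'gt': [16, 16, 16, 0]
  After 'add': [16, 16, 16]
  After 'mul': [16, 256]
Program A final stack: [16, 256]

Program B trace:
  After 'push 1': [1]
  After 'dup': [1, 1]
  After 'eq': [1]
  After 'neg': [-1]
  After 'neg': [1]
Program B final stack: [1]
Same: no

Answer: no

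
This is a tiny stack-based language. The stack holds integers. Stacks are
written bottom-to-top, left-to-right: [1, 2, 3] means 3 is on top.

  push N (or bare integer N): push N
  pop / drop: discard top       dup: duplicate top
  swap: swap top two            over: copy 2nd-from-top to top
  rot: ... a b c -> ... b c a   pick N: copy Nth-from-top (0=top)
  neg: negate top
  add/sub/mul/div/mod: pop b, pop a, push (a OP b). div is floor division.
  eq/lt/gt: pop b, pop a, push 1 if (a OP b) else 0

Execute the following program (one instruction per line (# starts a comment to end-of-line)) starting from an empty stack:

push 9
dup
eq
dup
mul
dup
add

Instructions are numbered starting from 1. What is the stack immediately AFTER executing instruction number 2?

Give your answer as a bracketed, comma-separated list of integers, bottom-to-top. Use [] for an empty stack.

Answer: [9, 9]

Derivation:
Step 1 ('push 9'): [9]
Step 2 ('dup'): [9, 9]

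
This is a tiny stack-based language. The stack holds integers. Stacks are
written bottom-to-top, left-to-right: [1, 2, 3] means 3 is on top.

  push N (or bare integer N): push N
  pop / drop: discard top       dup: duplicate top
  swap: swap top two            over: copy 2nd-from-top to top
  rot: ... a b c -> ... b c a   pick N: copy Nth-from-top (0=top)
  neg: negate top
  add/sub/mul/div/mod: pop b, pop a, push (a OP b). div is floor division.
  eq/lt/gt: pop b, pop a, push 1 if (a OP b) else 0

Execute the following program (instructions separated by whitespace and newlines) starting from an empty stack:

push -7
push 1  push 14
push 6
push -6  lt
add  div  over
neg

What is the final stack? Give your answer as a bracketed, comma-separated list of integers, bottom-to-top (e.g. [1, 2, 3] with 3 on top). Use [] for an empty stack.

After 'push -7': [-7]
After 'push 1': [-7, 1]
After 'push 14': [-7, 1, 14]
After 'push 6': [-7, 1, 14, 6]
After 'push -6': [-7, 1, 14, 6, -6]
After 'lt': [-7, 1, 14, 0]
After 'add': [-7, 1, 14]
After 'div': [-7, 0]
After 'over': [-7, 0, -7]
After 'neg': [-7, 0, 7]

Answer: [-7, 0, 7]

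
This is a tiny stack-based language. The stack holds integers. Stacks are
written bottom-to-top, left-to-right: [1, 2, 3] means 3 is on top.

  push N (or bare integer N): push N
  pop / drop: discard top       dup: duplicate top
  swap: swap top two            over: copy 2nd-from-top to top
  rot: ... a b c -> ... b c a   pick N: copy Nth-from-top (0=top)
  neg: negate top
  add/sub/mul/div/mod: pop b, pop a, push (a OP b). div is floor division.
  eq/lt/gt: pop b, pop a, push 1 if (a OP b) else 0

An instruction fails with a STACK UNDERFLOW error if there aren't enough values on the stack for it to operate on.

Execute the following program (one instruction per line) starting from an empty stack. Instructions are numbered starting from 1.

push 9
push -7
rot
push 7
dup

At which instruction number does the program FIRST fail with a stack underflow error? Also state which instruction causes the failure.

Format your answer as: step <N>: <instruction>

Step 1 ('push 9'): stack = [9], depth = 1
Step 2 ('push -7'): stack = [9, -7], depth = 2
Step 3 ('rot'): needs 3 value(s) but depth is 2 — STACK UNDERFLOW

Answer: step 3: rot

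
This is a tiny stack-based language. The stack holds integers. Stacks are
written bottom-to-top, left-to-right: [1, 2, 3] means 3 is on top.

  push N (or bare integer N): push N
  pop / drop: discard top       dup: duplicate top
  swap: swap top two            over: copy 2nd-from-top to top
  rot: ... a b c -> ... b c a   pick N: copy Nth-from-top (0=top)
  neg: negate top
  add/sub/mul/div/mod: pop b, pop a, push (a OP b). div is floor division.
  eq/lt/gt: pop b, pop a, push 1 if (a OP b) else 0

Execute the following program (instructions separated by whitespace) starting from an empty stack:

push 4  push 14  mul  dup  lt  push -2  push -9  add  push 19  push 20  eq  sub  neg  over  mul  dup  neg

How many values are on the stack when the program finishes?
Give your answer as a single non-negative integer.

Answer: 3

Derivation:
After 'push 4': stack = [4] (depth 1)
After 'push 14': stack = [4, 14] (depth 2)
After 'mul': stack = [56] (depth 1)
After 'dup': stack = [56, 56] (depth 2)
After 'lt': stack = [0] (depth 1)
After 'push -2': stack = [0, -2] (depth 2)
After 'push -9': stack = [0, -2, -9] (depth 3)
After 'add': stack = [0, -11] (depth 2)
After 'push 19': stack = [0, -11, 19] (depth 3)
After 'push 20': stack = [0, -11, 19, 20] (depth 4)
After 'eq': stack = [0, -11, 0] (depth 3)
After 'sub': stack = [0, -11] (depth 2)
After 'neg': stack = [0, 11] (depth 2)
After 'over': stack = [0, 11, 0] (depth 3)
After 'mul': stack = [0, 0] (depth 2)
After 'dup': stack = [0, 0, 0] (depth 3)
After 'neg': stack = [0, 0, 0] (depth 3)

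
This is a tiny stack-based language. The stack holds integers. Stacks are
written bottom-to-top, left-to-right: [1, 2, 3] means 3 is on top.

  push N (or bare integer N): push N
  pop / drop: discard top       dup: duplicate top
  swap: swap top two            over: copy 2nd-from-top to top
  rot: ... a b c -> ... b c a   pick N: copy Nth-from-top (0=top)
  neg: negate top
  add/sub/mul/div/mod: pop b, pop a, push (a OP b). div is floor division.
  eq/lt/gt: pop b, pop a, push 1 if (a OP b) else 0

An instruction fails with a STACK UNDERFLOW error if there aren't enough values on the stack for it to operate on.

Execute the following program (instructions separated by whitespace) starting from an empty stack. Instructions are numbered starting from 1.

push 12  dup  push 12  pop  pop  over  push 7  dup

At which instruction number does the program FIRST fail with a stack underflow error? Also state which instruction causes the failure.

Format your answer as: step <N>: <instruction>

Step 1 ('push 12'): stack = [12], depth = 1
Step 2 ('dup'): stack = [12, 12], depth = 2
Step 3 ('push 12'): stack = [12, 12, 12], depth = 3
Step 4 ('pop'): stack = [12, 12], depth = 2
Step 5 ('pop'): stack = [12], depth = 1
Step 6 ('over'): needs 2 value(s) but depth is 1 — STACK UNDERFLOW

Answer: step 6: over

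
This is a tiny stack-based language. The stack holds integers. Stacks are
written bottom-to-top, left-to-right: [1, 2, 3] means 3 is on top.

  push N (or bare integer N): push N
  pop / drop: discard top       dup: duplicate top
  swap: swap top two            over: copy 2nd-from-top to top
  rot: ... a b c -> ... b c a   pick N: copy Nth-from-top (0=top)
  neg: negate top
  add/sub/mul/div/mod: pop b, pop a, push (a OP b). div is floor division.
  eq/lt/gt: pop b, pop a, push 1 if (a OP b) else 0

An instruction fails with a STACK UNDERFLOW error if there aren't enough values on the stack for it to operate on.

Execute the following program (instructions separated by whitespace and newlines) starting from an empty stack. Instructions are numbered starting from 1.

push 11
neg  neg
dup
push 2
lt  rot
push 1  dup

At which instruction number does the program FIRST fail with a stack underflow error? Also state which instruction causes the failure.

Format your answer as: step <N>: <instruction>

Step 1 ('push 11'): stack = [11], depth = 1
Step 2 ('neg'): stack = [-11], depth = 1
Step 3 ('neg'): stack = [11], depth = 1
Step 4 ('dup'): stack = [11, 11], depth = 2
Step 5 ('push 2'): stack = [11, 11, 2], depth = 3
Step 6 ('lt'): stack = [11, 0], depth = 2
Step 7 ('rot'): needs 3 value(s) but depth is 2 — STACK UNDERFLOW

Answer: step 7: rot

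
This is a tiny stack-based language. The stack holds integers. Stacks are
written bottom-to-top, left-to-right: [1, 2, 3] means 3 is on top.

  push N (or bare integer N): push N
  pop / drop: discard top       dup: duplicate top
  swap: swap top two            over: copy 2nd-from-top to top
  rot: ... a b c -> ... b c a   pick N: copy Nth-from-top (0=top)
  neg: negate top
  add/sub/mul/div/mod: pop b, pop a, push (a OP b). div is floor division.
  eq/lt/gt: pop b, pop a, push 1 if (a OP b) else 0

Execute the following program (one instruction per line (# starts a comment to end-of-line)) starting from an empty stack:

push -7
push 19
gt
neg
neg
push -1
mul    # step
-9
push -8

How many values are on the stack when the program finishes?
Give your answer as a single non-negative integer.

Answer: 3

Derivation:
After 'push -7': stack = [-7] (depth 1)
After 'push 19': stack = [-7, 19] (depth 2)
After 'gt': stack = [0] (depth 1)
After 'neg': stack = [0] (depth 1)
After 'neg': stack = [0] (depth 1)
After 'push -1': stack = [0, -1] (depth 2)
After 'mul': stack = [0] (depth 1)
After 'push -9': stack = [0, -9] (depth 2)
After 'push -8': stack = [0, -9, -8] (depth 3)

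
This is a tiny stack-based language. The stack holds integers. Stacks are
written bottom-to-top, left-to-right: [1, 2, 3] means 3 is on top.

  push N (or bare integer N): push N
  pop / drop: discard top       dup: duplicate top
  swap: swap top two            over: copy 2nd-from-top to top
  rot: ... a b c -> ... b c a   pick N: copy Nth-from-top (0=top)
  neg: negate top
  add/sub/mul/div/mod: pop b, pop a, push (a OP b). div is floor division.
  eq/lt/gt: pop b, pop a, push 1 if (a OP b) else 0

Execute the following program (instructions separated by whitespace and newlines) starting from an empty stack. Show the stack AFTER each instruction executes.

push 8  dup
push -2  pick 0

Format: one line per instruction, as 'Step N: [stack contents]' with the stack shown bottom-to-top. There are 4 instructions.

Step 1: [8]
Step 2: [8, 8]
Step 3: [8, 8, -2]
Step 4: [8, 8, -2, -2]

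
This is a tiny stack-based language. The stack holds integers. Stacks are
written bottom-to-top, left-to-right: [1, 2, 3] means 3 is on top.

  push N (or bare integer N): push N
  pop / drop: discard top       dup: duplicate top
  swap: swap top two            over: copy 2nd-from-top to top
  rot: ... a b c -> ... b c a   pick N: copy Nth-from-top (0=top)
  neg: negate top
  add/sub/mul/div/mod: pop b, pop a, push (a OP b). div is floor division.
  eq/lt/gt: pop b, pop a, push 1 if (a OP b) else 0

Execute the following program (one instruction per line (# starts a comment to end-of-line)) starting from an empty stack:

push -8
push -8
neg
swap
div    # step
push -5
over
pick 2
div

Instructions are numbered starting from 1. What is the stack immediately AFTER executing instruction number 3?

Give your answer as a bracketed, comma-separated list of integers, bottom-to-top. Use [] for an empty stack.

Step 1 ('push -8'): [-8]
Step 2 ('push -8'): [-8, -8]
Step 3 ('neg'): [-8, 8]

Answer: [-8, 8]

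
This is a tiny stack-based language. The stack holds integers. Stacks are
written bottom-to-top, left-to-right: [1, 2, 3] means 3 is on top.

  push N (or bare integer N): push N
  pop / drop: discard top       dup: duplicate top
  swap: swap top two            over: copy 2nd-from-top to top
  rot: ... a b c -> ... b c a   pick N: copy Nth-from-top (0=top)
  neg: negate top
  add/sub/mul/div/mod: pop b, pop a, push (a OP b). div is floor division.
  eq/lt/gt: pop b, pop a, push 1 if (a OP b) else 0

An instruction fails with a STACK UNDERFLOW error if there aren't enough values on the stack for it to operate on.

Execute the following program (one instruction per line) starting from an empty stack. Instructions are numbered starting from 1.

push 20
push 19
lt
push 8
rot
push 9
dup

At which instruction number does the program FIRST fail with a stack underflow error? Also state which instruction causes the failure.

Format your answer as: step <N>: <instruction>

Answer: step 5: rot

Derivation:
Step 1 ('push 20'): stack = [20], depth = 1
Step 2 ('push 19'): stack = [20, 19], depth = 2
Step 3 ('lt'): stack = [0], depth = 1
Step 4 ('push 8'): stack = [0, 8], depth = 2
Step 5 ('rot'): needs 3 value(s) but depth is 2 — STACK UNDERFLOW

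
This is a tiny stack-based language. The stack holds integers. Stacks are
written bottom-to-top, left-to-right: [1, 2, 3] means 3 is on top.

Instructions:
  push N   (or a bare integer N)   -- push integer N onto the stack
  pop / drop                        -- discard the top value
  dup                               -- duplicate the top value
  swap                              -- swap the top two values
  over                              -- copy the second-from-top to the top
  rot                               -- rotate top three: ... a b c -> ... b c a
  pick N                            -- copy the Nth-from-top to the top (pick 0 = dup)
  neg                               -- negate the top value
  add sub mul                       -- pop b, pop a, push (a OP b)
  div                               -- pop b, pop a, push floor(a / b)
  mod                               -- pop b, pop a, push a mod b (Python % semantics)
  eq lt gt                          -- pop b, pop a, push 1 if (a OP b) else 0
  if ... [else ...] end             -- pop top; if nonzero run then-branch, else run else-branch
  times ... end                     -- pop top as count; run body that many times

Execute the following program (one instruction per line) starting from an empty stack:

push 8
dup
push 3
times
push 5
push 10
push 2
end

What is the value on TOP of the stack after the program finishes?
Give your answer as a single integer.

After 'push 8': [8]
After 'dup': [8, 8]
After 'push 3': [8, 8, 3]
After 'times': [8, 8]
After 'push 5': [8, 8, 5]
After 'push 10': [8, 8, 5, 10]
After 'push 2': [8, 8, 5, 10, 2]
After 'push 5': [8, 8, 5, 10, 2, 5]
After 'push 10': [8, 8, 5, 10, 2, 5, 10]
After 'push 2': [8, 8, 5, 10, 2, 5, 10, 2]
After 'push 5': [8, 8, 5, 10, 2, 5, 10, 2, 5]
After 'push 10': [8, 8, 5, 10, 2, 5, 10, 2, 5, 10]
After 'push 2': [8, 8, 5, 10, 2, 5, 10, 2, 5, 10, 2]

Answer: 2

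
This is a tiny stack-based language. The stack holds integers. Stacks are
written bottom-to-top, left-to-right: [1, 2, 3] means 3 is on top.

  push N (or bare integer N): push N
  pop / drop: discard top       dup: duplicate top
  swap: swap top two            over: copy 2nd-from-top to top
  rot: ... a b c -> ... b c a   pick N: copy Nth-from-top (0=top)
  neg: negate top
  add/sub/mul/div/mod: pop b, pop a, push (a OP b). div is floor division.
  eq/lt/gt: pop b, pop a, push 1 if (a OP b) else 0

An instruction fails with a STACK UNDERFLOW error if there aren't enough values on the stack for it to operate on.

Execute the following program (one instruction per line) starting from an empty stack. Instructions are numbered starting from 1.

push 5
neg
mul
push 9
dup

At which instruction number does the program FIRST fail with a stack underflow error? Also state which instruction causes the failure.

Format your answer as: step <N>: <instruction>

Step 1 ('push 5'): stack = [5], depth = 1
Step 2 ('neg'): stack = [-5], depth = 1
Step 3 ('mul'): needs 2 value(s) but depth is 1 — STACK UNDERFLOW

Answer: step 3: mul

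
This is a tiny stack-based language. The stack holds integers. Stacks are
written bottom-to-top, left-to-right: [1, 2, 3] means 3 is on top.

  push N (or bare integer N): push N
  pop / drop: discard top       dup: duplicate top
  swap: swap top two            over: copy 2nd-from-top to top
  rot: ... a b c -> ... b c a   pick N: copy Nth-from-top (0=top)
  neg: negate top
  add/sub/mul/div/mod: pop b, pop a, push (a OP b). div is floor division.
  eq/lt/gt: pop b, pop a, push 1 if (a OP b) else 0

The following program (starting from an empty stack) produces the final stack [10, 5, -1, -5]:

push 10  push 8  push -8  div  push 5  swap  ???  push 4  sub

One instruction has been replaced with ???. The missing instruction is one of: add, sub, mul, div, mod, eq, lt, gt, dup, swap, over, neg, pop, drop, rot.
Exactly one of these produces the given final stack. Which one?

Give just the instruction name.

Stack before ???: [10, 5, -1]
Stack after ???:  [10, 5, -1, -1]
The instruction that transforms [10, 5, -1] -> [10, 5, -1, -1] is: dup

Answer: dup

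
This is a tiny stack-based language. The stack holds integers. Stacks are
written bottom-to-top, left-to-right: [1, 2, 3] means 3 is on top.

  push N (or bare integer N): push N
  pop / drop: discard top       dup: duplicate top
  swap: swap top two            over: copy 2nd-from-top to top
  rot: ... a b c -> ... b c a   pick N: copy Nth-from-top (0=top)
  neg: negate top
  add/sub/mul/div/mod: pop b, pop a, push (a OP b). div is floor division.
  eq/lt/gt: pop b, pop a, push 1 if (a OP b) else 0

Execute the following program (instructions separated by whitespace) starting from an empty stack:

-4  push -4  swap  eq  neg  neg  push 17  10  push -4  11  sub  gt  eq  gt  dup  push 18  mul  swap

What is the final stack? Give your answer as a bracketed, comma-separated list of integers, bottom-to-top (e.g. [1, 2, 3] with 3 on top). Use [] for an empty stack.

After 'push -4': [-4]
After 'push -4': [-4, -4]
After 'swap': [-4, -4]
After 'eq': [1]
After 'neg': [-1]
After 'neg': [1]
After 'push 17': [1, 17]
After 'push 10': [1, 17, 10]
After 'push -4': [1, 17, 10, -4]
After 'push 11': [1, 17, 10, -4, 11]
After 'sub': [1, 17, 10, -15]
After 'gt': [1, 17, 1]
After 'eq': [1, 0]
After 'gt': [1]
After 'dup': [1, 1]
After 'push 18': [1, 1, 18]
After 'mul': [1, 18]
After 'swap': [18, 1]

Answer: [18, 1]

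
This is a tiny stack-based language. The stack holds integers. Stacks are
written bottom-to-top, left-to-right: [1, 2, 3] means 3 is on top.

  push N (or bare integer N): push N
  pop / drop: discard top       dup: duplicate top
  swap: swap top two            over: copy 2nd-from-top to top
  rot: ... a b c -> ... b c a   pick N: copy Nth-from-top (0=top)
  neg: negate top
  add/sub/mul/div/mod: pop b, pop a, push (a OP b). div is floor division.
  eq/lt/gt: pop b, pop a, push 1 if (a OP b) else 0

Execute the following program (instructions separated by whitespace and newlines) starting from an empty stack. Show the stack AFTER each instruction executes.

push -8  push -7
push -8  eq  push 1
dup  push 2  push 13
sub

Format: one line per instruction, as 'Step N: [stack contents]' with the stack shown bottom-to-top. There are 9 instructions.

Step 1: [-8]
Step 2: [-8, -7]
Step 3: [-8, -7, -8]
Step 4: [-8, 0]
Step 5: [-8, 0, 1]
Step 6: [-8, 0, 1, 1]
Step 7: [-8, 0, 1, 1, 2]
Step 8: [-8, 0, 1, 1, 2, 13]
Step 9: [-8, 0, 1, 1, -11]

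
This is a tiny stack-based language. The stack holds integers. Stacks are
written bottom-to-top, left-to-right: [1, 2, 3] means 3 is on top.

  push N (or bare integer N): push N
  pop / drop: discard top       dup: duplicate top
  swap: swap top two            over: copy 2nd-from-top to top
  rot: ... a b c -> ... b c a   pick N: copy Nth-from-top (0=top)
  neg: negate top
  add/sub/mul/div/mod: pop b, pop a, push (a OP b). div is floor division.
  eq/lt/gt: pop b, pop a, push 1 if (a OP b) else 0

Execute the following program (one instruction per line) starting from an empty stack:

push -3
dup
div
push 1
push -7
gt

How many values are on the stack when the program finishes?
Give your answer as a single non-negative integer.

After 'push -3': stack = [-3] (depth 1)
After 'dup': stack = [-3, -3] (depth 2)
After 'div': stack = [1] (depth 1)
After 'push 1': stack = [1, 1] (depth 2)
After 'push -7': stack = [1, 1, -7] (depth 3)
After 'gt': stack = [1, 1] (depth 2)

Answer: 2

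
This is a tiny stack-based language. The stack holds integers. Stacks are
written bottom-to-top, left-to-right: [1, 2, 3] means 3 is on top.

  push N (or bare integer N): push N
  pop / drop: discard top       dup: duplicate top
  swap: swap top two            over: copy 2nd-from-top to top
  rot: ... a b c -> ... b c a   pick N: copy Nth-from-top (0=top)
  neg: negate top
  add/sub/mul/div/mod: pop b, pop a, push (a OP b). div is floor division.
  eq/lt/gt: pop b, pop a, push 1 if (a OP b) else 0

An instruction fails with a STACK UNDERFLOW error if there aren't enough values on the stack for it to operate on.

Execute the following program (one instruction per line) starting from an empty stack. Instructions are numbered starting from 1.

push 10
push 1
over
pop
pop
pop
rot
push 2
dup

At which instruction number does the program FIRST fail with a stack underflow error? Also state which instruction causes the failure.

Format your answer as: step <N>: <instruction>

Answer: step 7: rot

Derivation:
Step 1 ('push 10'): stack = [10], depth = 1
Step 2 ('push 1'): stack = [10, 1], depth = 2
Step 3 ('over'): stack = [10, 1, 10], depth = 3
Step 4 ('pop'): stack = [10, 1], depth = 2
Step 5 ('pop'): stack = [10], depth = 1
Step 6 ('pop'): stack = [], depth = 0
Step 7 ('rot'): needs 3 value(s) but depth is 0 — STACK UNDERFLOW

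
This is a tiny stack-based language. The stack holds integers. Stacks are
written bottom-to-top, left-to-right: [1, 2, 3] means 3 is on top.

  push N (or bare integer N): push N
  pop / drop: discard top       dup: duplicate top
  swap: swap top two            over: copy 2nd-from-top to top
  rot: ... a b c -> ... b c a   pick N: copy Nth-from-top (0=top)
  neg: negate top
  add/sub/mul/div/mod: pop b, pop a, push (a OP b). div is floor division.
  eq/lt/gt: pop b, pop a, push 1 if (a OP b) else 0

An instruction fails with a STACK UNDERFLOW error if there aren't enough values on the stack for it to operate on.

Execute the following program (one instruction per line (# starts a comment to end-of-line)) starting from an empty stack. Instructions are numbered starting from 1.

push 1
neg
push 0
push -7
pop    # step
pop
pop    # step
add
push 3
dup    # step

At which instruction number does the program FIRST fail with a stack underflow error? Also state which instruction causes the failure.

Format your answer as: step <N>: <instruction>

Answer: step 8: add

Derivation:
Step 1 ('push 1'): stack = [1], depth = 1
Step 2 ('neg'): stack = [-1], depth = 1
Step 3 ('push 0'): stack = [-1, 0], depth = 2
Step 4 ('push -7'): stack = [-1, 0, -7], depth = 3
Step 5 ('pop'): stack = [-1, 0], depth = 2
Step 6 ('pop'): stack = [-1], depth = 1
Step 7 ('pop'): stack = [], depth = 0
Step 8 ('add'): needs 2 value(s) but depth is 0 — STACK UNDERFLOW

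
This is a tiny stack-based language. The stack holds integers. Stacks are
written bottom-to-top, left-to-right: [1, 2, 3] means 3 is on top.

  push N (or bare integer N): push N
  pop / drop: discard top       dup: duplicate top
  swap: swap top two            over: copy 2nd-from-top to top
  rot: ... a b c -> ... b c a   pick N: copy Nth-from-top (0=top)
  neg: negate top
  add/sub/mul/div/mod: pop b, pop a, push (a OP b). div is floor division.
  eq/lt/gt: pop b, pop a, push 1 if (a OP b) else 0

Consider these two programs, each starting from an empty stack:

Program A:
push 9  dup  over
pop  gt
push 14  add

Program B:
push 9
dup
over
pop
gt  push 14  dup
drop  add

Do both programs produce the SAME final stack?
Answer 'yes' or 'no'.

Answer: yes

Derivation:
Program A trace:
  After 'push 9': [9]
  After 'dup': [9, 9]
  After 'over': [9, 9, 9]
  After 'pop': [9, 9]
  After 'gt': [0]
  After 'push 14': [0, 14]
  After 'add': [14]
Program A final stack: [14]

Program B trace:
  After 'push 9': [9]
  After 'dup': [9, 9]
  After 'over': [9, 9, 9]
  After 'pop': [9, 9]
  After 'gt': [0]
  After 'push 14': [0, 14]
  After 'dup': [0, 14, 14]
  After 'drop': [0, 14]
  After 'add': [14]
Program B final stack: [14]
Same: yes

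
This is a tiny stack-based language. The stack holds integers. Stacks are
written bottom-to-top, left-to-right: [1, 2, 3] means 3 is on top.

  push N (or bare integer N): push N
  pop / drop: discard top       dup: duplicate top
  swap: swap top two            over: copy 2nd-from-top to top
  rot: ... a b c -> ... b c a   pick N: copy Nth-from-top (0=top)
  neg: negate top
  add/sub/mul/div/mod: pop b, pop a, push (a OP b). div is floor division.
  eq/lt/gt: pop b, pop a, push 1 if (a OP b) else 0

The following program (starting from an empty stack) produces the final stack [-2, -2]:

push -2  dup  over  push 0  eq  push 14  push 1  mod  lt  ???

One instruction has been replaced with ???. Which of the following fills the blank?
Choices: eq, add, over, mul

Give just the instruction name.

Answer: add

Derivation:
Stack before ???: [-2, -2, 0]
Stack after ???:  [-2, -2]
Checking each choice:
  eq: produces [-2, 0]
  add: MATCH
  over: produces [-2, -2, 0, -2]
  mul: produces [-2, 0]


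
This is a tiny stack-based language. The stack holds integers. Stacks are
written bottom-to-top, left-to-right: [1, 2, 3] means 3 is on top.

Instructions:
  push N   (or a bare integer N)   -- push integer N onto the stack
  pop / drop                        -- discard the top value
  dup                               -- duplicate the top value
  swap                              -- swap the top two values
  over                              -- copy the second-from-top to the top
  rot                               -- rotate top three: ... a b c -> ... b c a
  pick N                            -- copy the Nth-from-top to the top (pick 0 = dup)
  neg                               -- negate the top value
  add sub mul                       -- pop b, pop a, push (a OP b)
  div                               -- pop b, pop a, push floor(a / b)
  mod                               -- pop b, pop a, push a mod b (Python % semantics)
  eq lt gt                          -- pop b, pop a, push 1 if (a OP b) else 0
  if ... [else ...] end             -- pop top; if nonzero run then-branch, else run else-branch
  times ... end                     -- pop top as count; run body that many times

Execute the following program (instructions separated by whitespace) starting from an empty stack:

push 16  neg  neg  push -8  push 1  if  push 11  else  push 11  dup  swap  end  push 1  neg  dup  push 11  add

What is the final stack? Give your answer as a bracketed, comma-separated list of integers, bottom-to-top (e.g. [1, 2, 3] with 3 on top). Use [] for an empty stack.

Answer: [16, -8, 11, -1, 10]

Derivation:
After 'push 16': [16]
After 'neg': [-16]
After 'neg': [16]
After 'push -8': [16, -8]
After 'push 1': [16, -8, 1]
After 'if': [16, -8]
After 'push 11': [16, -8, 11]
After 'push 1': [16, -8, 11, 1]
After 'neg': [16, -8, 11, -1]
After 'dup': [16, -8, 11, -1, -1]
After 'push 11': [16, -8, 11, -1, -1, 11]
After 'add': [16, -8, 11, -1, 10]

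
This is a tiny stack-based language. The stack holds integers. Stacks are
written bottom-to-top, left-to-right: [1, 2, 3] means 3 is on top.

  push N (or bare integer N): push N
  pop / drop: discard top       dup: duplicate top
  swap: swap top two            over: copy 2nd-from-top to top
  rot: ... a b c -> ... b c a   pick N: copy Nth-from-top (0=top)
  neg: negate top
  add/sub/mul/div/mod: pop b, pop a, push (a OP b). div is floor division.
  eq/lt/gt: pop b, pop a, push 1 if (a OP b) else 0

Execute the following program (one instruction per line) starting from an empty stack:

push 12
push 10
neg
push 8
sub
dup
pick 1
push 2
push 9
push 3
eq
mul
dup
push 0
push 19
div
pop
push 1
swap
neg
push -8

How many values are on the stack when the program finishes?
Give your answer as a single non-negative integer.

Answer: 8

Derivation:
After 'push 12': stack = [12] (depth 1)
After 'push 10': stack = [12, 10] (depth 2)
After 'neg': stack = [12, -10] (depth 2)
After 'push 8': stack = [12, -10, 8] (depth 3)
After 'sub': stack = [12, -18] (depth 2)
After 'dup': stack = [12, -18, -18] (depth 3)
After 'pick 1': stack = [12, -18, -18, -18] (depth 4)
After 'push 2': stack = [12, -18, -18, -18, 2] (depth 5)
After 'push 9': stack = [12, -18, -18, -18, 2, 9] (depth 6)
After 'push 3': stack = [12, -18, -18, -18, 2, 9, 3] (depth 7)
  ...
After 'mul': stack = [12, -18, -18, -18, 0] (depth 5)
After 'dup': stack = [12, -18, -18, -18, 0, 0] (depth 6)
After 'push 0': stack = [12, -18, -18, -18, 0, 0, 0] (depth 7)
After 'push 19': stack = [12, -18, -18, -18, 0, 0, 0, 19] (depth 8)
After 'div': stack = [12, -18, -18, -18, 0, 0, 0] (depth 7)
After 'pop': stack = [12, -18, -18, -18, 0, 0] (depth 6)
After 'push 1': stack = [12, -18, -18, -18, 0, 0, 1] (depth 7)
After 'swap': stack = [12, -18, -18, -18, 0, 1, 0] (depth 7)
After 'neg': stack = [12, -18, -18, -18, 0, 1, 0] (depth 7)
After 'push -8': stack = [12, -18, -18, -18, 0, 1, 0, -8] (depth 8)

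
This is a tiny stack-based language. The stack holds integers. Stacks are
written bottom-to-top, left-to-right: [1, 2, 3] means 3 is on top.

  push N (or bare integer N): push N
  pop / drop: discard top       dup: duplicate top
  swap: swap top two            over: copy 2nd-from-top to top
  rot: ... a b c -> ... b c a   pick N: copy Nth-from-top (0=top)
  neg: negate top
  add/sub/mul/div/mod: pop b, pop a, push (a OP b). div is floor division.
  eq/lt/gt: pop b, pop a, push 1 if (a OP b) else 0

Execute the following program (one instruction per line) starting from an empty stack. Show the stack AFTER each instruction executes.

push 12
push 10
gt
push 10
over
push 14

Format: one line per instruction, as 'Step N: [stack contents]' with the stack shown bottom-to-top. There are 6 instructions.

Step 1: [12]
Step 2: [12, 10]
Step 3: [1]
Step 4: [1, 10]
Step 5: [1, 10, 1]
Step 6: [1, 10, 1, 14]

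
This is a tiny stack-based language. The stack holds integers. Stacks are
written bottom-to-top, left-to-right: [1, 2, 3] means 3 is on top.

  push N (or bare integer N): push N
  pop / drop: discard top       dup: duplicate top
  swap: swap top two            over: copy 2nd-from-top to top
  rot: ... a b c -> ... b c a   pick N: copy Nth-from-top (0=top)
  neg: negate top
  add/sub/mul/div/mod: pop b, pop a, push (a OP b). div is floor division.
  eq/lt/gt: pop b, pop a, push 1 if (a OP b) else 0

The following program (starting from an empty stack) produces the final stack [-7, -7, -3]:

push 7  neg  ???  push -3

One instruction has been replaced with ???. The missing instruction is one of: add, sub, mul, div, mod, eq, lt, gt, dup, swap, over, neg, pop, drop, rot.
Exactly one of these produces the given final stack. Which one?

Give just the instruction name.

Answer: dup

Derivation:
Stack before ???: [-7]
Stack after ???:  [-7, -7]
The instruction that transforms [-7] -> [-7, -7] is: dup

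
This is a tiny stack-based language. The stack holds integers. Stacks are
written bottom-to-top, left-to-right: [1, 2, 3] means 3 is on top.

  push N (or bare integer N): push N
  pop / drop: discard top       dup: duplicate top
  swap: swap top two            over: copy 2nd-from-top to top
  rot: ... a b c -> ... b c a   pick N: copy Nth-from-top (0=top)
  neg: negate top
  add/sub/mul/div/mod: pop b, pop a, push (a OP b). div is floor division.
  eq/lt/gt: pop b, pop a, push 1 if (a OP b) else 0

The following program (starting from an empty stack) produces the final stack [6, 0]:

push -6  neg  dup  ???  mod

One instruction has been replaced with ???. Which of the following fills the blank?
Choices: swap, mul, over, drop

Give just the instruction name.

Stack before ???: [6, 6]
Stack after ???:  [6, 6, 6]
Checking each choice:
  swap: produces [0]
  mul: stack underflow (need 2, have 1)
  over: MATCH
  drop: stack underflow (need 2, have 1)


Answer: over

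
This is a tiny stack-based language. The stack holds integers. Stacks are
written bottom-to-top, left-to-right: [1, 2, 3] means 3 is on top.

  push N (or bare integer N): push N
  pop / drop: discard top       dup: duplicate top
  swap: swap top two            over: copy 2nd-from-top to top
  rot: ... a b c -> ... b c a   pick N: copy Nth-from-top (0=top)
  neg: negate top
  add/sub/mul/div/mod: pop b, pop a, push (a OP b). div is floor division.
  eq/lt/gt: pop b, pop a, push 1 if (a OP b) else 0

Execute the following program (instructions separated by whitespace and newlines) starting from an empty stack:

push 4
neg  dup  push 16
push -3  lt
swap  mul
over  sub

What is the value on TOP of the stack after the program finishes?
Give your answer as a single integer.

After 'push 4': [4]
After 'neg': [-4]
After 'dup': [-4, -4]
After 'push 16': [-4, -4, 16]
After 'push -3': [-4, -4, 16, -3]
After 'lt': [-4, -4, 0]
After 'swap': [-4, 0, -4]
After 'mul': [-4, 0]
After 'over': [-4, 0, -4]
After 'sub': [-4, 4]

Answer: 4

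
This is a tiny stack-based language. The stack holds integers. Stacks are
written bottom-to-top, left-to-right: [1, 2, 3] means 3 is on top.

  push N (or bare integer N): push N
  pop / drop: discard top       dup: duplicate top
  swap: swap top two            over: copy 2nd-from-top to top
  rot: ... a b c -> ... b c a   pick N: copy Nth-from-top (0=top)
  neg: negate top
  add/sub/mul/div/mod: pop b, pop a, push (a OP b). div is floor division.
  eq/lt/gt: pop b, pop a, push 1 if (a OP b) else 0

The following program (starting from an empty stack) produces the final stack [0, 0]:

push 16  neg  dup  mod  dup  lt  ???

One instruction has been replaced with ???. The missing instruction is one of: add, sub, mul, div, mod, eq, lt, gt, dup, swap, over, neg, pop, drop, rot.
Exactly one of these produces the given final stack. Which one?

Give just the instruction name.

Answer: dup

Derivation:
Stack before ???: [0]
Stack after ???:  [0, 0]
The instruction that transforms [0] -> [0, 0] is: dup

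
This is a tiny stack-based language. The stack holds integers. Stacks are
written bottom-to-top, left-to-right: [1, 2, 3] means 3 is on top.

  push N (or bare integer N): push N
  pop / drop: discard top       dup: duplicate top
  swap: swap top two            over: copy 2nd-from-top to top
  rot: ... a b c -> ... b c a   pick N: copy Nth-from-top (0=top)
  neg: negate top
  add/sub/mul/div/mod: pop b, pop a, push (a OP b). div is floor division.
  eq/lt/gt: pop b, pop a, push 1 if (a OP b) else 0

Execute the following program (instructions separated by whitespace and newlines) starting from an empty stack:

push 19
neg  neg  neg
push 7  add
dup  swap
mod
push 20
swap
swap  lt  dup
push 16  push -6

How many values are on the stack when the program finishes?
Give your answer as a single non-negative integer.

After 'push 19': stack = [19] (depth 1)
After 'neg': stack = [-19] (depth 1)
After 'neg': stack = [19] (depth 1)
After 'neg': stack = [-19] (depth 1)
After 'push 7': stack = [-19, 7] (depth 2)
After 'add': stack = [-12] (depth 1)
After 'dup': stack = [-12, -12] (depth 2)
After 'swap': stack = [-12, -12] (depth 2)
After 'mod': stack = [0] (depth 1)
After 'push 20': stack = [0, 20] (depth 2)
After 'swap': stack = [20, 0] (depth 2)
After 'swap': stack = [0, 20] (depth 2)
After 'lt': stack = [1] (depth 1)
After 'dup': stack = [1, 1] (depth 2)
After 'push 16': stack = [1, 1, 16] (depth 3)
After 'push -6': stack = [1, 1, 16, -6] (depth 4)

Answer: 4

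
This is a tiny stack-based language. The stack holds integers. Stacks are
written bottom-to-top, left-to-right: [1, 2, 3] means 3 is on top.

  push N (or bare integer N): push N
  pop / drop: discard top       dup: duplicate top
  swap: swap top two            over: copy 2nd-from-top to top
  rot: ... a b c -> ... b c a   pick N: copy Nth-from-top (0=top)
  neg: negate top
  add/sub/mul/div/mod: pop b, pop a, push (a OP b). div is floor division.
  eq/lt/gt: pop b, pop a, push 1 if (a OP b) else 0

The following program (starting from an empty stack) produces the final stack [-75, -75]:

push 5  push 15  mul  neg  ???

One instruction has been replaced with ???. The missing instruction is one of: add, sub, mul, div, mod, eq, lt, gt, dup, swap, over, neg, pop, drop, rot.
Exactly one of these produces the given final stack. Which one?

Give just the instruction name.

Stack before ???: [-75]
Stack after ???:  [-75, -75]
The instruction that transforms [-75] -> [-75, -75] is: dup

Answer: dup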